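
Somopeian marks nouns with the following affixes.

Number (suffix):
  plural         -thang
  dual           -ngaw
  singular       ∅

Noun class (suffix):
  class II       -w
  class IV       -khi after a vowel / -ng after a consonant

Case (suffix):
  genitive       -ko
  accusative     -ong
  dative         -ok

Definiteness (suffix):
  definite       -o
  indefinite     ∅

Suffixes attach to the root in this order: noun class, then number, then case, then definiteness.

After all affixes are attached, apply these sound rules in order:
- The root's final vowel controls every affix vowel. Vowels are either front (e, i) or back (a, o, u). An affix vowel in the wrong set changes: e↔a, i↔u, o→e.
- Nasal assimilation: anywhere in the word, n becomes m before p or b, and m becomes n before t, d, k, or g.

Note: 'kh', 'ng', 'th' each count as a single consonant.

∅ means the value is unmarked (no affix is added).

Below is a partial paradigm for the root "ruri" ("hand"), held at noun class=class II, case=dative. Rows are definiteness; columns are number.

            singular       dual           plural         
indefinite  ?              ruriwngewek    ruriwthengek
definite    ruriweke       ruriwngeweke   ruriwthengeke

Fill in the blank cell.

Attach noun class class II -w → ruriw.
number = singular: zero marking, form stays ruriw.
Attach case dative -ok → ruriwok.
definiteness = indefinite: zero marking, form stays ruriwok.
Apply vowel harmony: ruriwok → ruriwek.
Nasal assimilation: no change.

ruriwek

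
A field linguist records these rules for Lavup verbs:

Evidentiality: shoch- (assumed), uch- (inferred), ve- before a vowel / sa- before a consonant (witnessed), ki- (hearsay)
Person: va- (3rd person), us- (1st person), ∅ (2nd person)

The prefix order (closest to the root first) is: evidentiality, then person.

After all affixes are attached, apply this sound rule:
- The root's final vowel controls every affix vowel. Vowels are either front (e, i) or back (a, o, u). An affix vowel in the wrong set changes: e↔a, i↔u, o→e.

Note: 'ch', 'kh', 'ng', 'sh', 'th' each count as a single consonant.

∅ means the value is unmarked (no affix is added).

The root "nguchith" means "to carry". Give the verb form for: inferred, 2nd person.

ichnguchith

Attach evidentiality inferred uch- → uchnguchith.
person = 2nd person: zero marking, form stays uchnguchith.
Apply vowel harmony: uchnguchith → ichnguchith.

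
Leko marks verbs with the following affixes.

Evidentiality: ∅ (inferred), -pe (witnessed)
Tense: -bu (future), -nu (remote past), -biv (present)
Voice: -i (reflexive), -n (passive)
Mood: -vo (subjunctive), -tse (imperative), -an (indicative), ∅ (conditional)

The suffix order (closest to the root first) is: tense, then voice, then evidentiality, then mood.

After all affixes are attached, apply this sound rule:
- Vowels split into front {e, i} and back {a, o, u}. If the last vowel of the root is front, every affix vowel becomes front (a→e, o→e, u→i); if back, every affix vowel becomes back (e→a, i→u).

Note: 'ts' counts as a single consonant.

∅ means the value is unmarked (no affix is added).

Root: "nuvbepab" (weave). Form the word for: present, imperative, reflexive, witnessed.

nuvbepabbuvupatsa

Attach tense present -biv → nuvbepabbiv.
Attach voice reflexive -i → nuvbepabbivi.
Attach evidentiality witnessed -pe → nuvbepabbivipe.
Attach mood imperative -tse → nuvbepabbivipetse.
Apply vowel harmony: nuvbepabbivipetse → nuvbepabbuvupatsa.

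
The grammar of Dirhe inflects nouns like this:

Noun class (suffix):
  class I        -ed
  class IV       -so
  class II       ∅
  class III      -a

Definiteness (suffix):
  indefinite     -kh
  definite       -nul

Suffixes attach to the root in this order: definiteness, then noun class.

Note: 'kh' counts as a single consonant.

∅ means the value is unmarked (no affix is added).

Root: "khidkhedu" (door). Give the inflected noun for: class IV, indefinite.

khidkhedukhso

Attach definiteness indefinite -kh → khidkhedukh.
Attach noun class class IV -so → khidkhedukhso.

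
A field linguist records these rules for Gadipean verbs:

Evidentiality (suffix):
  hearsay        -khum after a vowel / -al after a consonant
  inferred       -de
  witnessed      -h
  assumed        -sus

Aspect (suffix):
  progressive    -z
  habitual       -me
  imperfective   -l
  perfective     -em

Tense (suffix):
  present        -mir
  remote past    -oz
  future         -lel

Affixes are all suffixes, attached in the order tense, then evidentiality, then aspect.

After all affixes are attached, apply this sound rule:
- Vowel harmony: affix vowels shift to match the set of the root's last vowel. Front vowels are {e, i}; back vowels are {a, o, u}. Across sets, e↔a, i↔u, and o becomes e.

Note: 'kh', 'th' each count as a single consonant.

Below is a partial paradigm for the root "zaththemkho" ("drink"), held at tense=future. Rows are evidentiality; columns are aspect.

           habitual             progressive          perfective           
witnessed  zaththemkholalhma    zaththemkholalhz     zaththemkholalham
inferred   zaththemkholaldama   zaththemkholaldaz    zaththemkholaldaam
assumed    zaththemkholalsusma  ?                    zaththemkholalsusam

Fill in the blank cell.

zaththemkholalsusz

Attach tense future -lel → zaththemkholel.
Attach evidentiality assumed -sus → zaththemkholelsus.
Attach aspect progressive -z → zaththemkholelsusz.
Apply vowel harmony: zaththemkholelsusz → zaththemkholalsusz.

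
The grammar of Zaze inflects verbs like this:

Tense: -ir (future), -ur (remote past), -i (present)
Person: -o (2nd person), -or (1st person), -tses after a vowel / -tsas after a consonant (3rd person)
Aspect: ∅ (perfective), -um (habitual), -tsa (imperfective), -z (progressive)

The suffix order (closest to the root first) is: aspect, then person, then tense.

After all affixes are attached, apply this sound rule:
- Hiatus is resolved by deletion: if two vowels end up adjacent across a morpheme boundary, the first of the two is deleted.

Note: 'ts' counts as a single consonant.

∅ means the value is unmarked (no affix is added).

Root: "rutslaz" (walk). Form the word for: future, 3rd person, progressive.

Attach aspect progressive -z → rutslazz.
Attach person 3rd person -tsas (after consonant 'z') → rutslazztsas.
Attach tense future -ir → rutslazztsasir.
Vowel deletion: no change.

rutslazztsasir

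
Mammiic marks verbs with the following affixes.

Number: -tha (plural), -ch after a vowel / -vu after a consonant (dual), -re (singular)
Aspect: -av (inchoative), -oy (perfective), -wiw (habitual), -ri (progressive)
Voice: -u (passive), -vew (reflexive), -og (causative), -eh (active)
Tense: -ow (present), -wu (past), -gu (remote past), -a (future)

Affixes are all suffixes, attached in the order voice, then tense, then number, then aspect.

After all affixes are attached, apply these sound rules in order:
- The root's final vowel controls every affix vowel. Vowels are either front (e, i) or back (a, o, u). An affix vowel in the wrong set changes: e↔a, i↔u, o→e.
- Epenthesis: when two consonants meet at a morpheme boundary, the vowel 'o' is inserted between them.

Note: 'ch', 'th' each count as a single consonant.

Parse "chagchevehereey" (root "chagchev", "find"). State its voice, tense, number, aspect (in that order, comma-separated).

Segment: chagchev-eh-a-re-oy.
voice: -eh → active.
tense: -a → future.
number: -re → singular.
aspect: -oy → perfective.

active, future, singular, perfective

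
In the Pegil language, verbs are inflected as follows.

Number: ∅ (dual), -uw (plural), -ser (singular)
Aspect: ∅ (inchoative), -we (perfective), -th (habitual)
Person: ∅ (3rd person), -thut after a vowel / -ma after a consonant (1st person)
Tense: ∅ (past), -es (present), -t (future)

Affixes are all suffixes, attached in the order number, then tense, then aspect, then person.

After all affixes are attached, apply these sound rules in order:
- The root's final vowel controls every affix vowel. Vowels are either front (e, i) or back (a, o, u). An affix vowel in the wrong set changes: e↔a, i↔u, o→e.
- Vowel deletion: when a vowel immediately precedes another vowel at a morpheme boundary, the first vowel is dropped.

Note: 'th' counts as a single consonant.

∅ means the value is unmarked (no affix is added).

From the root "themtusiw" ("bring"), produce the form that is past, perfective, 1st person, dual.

number = dual: zero marking, form stays themtusiw.
tense = past: zero marking, form stays themtusiw.
Attach aspect perfective -we → themtusiwwe.
Attach person 1st person -thut (after vowel 'e') → themtusiwwethut.
Apply vowel harmony: themtusiwwethut → themtusiwwethit.
Vowel deletion: no change.

themtusiwwethit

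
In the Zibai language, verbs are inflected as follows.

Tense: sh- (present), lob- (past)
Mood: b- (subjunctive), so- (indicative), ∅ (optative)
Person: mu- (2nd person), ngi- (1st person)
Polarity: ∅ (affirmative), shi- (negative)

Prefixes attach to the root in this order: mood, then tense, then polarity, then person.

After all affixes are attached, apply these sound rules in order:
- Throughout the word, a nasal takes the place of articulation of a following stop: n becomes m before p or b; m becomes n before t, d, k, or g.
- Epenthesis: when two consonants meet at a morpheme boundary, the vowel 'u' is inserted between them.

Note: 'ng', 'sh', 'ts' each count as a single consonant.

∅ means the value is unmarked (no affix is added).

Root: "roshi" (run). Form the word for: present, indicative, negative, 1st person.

ngishishusoroshi

Attach mood indicative so- → soroshi.
Attach tense present sh- → shsoroshi.
Attach polarity negative shi- → shishsoroshi.
Attach person 1st person ngi- → ngishishsoroshi.
Nasal assimilation: no change.
Apply epenthesis: ngishishsoroshi → ngishishusoroshi.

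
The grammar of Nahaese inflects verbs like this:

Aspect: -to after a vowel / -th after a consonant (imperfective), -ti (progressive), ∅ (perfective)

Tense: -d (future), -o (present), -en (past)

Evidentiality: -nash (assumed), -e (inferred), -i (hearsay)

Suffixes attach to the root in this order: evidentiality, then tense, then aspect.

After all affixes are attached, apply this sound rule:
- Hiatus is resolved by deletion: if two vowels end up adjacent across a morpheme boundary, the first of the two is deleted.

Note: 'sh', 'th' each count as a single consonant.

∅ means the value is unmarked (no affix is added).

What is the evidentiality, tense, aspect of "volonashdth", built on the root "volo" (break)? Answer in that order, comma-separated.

Segment: volo-nash-d-th.
evidentiality: -nash → assumed.
tense: -d → future.
aspect: -to/th → imperfective.

assumed, future, imperfective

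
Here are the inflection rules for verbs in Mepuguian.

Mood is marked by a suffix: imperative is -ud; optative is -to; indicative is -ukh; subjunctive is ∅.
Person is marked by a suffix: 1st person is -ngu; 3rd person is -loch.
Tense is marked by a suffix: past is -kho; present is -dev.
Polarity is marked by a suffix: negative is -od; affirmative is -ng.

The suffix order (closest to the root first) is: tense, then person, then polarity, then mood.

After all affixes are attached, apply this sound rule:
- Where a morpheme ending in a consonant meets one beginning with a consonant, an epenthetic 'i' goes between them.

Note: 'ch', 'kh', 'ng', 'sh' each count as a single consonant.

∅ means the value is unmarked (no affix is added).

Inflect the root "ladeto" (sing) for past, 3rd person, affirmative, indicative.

Attach tense past -kho → ladetokho.
Attach person 3rd person -loch → ladetokholoch.
Attach polarity affirmative -ng → ladetokholochng.
Attach mood indicative -ukh → ladetokholochngukh.
Apply epenthesis: ladetokholochngukh → ladetokholochingukh.

ladetokholochingukh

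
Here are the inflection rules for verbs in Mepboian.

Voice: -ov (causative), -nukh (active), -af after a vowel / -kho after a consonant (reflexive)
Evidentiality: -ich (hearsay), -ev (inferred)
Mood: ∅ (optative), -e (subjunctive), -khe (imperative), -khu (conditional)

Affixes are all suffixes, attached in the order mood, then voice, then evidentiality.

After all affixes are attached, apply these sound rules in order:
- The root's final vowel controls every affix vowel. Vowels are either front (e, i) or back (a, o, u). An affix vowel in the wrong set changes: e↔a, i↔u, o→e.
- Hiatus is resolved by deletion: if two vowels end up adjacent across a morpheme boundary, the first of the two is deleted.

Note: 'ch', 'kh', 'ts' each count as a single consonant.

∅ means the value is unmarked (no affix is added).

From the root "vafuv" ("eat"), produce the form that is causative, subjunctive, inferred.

vafuvovav

Attach mood subjunctive -e → vafuve.
Attach voice causative -ov → vafuveov.
Attach evidentiality inferred -ev → vafuveovev.
Apply vowel harmony: vafuveovev → vafuvaovav.
Apply vowel deletion: vafuvaovav → vafuvovav.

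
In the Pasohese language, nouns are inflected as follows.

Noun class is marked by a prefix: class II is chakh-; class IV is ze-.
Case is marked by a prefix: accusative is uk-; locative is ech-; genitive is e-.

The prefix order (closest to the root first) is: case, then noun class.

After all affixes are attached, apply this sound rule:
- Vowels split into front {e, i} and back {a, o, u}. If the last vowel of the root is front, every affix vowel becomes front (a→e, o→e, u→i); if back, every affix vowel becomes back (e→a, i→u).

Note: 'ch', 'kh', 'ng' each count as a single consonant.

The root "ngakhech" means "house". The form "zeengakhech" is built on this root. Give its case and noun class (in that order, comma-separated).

Segment: ze-e-ngakhech.
case: e- → genitive.
noun class: ze- → class IV.

genitive, class IV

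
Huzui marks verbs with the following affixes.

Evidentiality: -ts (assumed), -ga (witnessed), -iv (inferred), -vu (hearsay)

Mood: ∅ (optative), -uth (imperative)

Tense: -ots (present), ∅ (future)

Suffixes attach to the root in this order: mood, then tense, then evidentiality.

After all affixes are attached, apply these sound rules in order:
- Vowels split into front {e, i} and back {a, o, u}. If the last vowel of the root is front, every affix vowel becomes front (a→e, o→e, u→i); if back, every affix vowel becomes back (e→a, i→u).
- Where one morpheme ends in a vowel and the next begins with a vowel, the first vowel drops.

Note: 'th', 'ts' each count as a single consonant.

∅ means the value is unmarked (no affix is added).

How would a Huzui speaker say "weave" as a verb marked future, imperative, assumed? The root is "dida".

diduthts

Attach mood imperative -uth → didauth.
tense = future: zero marking, form stays didauth.
Attach evidentiality assumed -ts → didauthts.
Vowel harmony: no change.
Apply vowel deletion: didauthts → diduthts.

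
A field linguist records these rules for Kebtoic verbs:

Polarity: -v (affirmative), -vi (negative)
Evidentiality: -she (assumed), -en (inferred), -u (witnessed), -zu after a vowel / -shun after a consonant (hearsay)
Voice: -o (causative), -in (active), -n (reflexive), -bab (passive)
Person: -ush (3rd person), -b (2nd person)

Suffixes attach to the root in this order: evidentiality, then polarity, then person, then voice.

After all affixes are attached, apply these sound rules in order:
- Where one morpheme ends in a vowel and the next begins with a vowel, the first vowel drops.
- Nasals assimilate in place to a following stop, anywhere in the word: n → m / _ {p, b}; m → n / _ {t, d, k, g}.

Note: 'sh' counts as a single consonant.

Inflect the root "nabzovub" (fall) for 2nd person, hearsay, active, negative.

Attach evidentiality hearsay -shun (after consonant 'b') → nabzovubshun.
Attach polarity negative -vi → nabzovubshunvi.
Attach person 2nd person -b → nabzovubshunvib.
Attach voice active -in → nabzovubshunvibin.
Vowel deletion: no change.
Nasal assimilation: no change.

nabzovubshunvibin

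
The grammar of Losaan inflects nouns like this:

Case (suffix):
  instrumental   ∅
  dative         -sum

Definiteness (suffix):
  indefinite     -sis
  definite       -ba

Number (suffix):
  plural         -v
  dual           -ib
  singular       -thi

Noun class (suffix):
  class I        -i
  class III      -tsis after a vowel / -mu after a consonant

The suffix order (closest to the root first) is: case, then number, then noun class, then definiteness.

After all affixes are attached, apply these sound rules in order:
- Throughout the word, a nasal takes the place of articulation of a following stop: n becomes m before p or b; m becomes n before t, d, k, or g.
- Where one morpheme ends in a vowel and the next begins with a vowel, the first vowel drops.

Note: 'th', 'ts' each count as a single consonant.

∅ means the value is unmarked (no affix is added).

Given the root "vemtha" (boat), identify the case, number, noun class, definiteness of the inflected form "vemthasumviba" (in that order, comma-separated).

Segment: vemtha-sum-v-i-ba.
case: -sum → dative.
number: -v → plural.
noun class: -i → class I.
definiteness: -ba → definite.

dative, plural, class I, definite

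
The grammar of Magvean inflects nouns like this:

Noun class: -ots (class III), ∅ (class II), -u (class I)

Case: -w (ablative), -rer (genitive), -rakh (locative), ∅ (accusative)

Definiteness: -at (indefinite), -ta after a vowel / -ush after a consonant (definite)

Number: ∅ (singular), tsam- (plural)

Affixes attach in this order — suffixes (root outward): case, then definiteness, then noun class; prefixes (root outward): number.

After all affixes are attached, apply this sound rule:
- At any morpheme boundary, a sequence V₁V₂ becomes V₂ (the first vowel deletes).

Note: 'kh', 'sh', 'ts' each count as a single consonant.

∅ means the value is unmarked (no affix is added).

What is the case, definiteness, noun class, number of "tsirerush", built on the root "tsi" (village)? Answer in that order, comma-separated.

genitive, definite, class II, singular

Segment: tsi-rer-ush.
case: -rer → genitive.
definiteness: -ta/ush → definite.
noun class: ∅ → class II.
number: ∅ → singular.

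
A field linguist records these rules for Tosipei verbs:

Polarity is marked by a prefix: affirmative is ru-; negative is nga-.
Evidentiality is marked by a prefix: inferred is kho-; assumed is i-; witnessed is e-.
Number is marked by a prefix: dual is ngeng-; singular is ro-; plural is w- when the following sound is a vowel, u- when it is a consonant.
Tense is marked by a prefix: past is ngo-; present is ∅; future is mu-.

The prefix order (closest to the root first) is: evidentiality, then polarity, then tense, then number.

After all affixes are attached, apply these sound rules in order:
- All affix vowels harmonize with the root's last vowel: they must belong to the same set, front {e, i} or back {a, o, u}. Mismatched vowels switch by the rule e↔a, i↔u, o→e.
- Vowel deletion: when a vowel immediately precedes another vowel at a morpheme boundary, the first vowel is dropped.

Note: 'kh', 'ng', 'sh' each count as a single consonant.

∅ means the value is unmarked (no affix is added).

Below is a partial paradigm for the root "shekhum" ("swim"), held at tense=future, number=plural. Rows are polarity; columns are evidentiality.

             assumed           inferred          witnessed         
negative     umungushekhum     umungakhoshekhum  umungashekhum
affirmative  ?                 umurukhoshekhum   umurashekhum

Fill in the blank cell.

Attach evidentiality assumed i- → ishekhum.
Attach polarity affirmative ru- → ruishekhum.
Attach tense future mu- → muruishekhum.
Attach number plural u- (before consonant 'm') → umuruishekhum.
Apply vowel harmony: umuruishekhum → umuruushekhum.
Apply vowel deletion: umuruushekhum → umurushekhum.

umurushekhum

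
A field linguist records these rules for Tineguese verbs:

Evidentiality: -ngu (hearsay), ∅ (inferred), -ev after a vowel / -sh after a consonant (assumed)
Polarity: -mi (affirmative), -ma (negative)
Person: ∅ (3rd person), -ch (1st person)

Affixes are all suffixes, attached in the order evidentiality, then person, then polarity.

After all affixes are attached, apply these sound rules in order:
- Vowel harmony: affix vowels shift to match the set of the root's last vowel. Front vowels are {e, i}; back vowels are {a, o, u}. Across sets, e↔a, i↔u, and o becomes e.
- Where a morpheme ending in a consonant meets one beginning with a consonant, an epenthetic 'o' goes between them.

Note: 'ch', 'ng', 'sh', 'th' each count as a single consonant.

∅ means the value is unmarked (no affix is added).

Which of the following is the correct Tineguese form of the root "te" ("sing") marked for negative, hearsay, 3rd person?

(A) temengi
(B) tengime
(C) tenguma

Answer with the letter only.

Attach evidentiality hearsay -ngu → tengu.
person = 3rd person: zero marking, form stays tengu.
Attach polarity negative -ma → tenguma.
Apply vowel harmony: tenguma → tengime.
Epenthesis: no change.
So the correct form is tengime, option (B).
(C) tenguma is wrong: it fails to apply the sound rule(s).
(A) temengi is wrong: it has the affixes in the wrong order.

B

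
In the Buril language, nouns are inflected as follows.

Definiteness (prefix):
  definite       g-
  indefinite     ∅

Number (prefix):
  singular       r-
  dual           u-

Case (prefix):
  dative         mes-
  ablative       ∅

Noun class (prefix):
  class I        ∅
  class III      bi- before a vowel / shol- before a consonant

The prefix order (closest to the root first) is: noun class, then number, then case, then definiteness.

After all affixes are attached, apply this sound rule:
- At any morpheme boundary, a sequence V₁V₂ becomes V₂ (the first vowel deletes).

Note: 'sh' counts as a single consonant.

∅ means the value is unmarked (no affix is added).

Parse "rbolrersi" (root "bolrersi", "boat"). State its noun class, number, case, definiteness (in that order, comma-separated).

Segment: r-bolrersi.
noun class: ∅ → class I.
number: r- → singular.
case: ∅ → ablative.
definiteness: ∅ → indefinite.

class I, singular, ablative, indefinite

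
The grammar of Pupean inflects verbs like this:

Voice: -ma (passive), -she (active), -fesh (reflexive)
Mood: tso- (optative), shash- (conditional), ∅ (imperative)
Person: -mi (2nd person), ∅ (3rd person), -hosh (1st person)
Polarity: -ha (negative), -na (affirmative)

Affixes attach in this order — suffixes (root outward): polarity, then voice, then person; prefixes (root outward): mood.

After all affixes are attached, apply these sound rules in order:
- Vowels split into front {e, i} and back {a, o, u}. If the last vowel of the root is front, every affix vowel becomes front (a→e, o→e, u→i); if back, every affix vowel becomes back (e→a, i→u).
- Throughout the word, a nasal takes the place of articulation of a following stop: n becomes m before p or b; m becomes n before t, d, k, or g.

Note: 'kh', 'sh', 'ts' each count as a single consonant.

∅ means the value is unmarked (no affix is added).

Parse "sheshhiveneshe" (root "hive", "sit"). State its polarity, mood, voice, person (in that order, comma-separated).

affirmative, conditional, active, 3rd person

Segment: shash-hive-na-she.
polarity: -na → affirmative.
mood: shash- → conditional.
voice: -she → active.
person: ∅ → 3rd person.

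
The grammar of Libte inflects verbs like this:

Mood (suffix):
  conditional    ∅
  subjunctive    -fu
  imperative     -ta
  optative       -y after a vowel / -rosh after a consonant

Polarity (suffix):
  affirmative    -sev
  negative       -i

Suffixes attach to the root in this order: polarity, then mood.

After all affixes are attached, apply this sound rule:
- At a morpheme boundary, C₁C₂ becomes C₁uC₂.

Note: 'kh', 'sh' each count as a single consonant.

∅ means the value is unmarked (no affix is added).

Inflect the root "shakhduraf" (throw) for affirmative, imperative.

shakhdurafusevuta

Attach polarity affirmative -sev → shakhdurafsev.
Attach mood imperative -ta → shakhdurafsevta.
Apply epenthesis: shakhdurafsevta → shakhdurafusevuta.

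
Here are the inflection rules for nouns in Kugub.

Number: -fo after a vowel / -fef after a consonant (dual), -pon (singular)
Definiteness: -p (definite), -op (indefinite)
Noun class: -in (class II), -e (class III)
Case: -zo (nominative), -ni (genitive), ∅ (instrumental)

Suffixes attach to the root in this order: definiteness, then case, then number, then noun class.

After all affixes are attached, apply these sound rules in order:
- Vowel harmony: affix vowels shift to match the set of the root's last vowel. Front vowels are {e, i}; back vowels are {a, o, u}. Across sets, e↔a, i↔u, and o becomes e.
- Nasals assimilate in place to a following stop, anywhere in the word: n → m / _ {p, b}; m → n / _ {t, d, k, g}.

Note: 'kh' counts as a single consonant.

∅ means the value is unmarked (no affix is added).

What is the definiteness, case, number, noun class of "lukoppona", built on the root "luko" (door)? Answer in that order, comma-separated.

Segment: luko-p-pon-e.
definiteness: -p → definite.
case: ∅ → instrumental.
number: -pon → singular.
noun class: -e → class III.

definite, instrumental, singular, class III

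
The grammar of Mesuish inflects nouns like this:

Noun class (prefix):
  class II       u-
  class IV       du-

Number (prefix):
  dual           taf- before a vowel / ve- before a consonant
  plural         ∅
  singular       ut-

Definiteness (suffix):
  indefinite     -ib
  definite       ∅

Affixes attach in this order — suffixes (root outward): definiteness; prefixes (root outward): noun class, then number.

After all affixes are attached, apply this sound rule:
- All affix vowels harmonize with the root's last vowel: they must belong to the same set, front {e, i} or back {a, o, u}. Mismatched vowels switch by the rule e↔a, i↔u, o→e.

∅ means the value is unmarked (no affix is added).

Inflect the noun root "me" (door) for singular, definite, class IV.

Attach noun class class IV du- → dume.
definiteness = definite: zero marking, form stays dume.
Attach number singular ut- → utdume.
Apply vowel harmony: utdume → itdime.

itdime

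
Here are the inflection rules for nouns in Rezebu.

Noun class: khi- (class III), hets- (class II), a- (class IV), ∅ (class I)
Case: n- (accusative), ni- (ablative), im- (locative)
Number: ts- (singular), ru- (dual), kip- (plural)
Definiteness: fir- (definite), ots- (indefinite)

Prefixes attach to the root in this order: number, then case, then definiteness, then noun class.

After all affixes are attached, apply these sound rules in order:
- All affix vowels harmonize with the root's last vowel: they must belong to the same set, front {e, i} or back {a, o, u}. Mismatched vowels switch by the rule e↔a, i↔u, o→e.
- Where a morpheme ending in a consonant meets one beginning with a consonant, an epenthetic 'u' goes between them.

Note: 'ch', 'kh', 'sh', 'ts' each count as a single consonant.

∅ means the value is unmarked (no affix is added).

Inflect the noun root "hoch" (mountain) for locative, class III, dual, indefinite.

khuotsumuruhoch

Attach number dual ru- → ruhoch.
Attach case locative im- → imruhoch.
Attach definiteness indefinite ots- → otsimruhoch.
Attach noun class class III khi- → khiotsimruhoch.
Apply vowel harmony: khiotsimruhoch → khuotsumruhoch.
Apply epenthesis: khuotsumruhoch → khuotsumuruhoch.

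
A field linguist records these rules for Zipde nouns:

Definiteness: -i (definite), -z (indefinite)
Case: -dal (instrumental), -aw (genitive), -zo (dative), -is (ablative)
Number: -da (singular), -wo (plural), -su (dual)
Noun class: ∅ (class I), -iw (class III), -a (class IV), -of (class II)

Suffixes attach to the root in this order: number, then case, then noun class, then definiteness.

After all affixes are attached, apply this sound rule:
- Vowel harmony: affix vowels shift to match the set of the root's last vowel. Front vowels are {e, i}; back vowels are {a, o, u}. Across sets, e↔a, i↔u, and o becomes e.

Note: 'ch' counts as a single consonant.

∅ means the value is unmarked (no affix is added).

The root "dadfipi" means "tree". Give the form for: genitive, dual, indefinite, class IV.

dadfipisiewez

Attach number dual -su → dadfipisu.
Attach case genitive -aw → dadfipisuaw.
Attach noun class class IV -a → dadfipisuawa.
Attach definiteness indefinite -z → dadfipisuawaz.
Apply vowel harmony: dadfipisuawaz → dadfipisiewez.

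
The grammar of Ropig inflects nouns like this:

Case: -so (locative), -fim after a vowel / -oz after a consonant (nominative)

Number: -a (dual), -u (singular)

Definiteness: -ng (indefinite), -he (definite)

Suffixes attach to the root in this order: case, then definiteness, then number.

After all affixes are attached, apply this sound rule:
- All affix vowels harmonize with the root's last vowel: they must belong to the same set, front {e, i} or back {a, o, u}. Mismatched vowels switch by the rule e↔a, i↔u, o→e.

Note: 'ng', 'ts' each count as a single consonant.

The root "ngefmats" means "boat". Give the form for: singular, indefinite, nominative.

Attach case nominative -oz (after consonant 'ts') → ngefmatsoz.
Attach definiteness indefinite -ng → ngefmatsozng.
Attach number singular -u → ngefmatsozngu.
Vowel harmony: no change.

ngefmatsozngu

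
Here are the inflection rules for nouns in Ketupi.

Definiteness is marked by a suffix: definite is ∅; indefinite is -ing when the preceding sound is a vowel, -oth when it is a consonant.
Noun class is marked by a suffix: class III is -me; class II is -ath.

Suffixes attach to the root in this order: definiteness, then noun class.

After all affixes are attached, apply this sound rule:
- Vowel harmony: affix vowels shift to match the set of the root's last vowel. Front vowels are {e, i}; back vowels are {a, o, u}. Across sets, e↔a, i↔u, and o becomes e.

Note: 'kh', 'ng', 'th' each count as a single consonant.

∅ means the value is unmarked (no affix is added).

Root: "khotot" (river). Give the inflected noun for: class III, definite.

khototma

definiteness = definite: zero marking, form stays khotot.
Attach noun class class III -me → khototme.
Apply vowel harmony: khototme → khototma.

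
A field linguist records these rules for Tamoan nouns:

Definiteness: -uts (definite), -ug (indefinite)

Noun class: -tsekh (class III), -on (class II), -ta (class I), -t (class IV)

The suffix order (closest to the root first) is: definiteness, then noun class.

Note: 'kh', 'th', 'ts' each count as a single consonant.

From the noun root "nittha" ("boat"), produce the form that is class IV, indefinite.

nitthaugt

Attach definiteness indefinite -ug → nitthaug.
Attach noun class class IV -t → nitthaugt.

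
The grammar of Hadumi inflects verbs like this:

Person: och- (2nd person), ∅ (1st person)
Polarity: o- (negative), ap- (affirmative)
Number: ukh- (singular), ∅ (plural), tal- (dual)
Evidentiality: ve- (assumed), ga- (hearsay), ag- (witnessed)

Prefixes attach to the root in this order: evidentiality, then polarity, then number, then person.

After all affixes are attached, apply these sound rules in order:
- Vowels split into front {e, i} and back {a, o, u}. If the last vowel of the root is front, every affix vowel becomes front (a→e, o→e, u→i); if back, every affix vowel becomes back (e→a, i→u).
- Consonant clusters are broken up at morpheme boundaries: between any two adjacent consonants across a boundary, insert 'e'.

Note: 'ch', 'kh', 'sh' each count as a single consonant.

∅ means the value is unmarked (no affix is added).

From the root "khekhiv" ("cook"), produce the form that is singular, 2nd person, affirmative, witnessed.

Attach evidentiality witnessed ag- → agkhekhiv.
Attach polarity affirmative ap- → apagkhekhiv.
Attach number singular ukh- → ukhapagkhekhiv.
Attach person 2nd person och- → ochukhapagkhekhiv.
Apply vowel harmony: ochukhapagkhekhiv → echikhepegkhekhiv.
Apply epenthesis: echikhepegkhekhiv → echikhepegekhekhiv.

echikhepegekhekhiv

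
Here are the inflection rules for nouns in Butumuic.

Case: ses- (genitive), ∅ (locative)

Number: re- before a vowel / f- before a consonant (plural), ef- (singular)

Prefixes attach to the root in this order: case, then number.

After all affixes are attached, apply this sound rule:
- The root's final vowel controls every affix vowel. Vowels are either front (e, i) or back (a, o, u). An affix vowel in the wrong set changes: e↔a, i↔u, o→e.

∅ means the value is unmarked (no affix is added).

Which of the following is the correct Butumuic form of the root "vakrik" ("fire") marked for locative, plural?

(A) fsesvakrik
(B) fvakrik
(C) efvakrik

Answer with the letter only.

case = locative: zero marking, form stays vakrik.
Attach number plural f- (before consonant 'v') → fvakrik.
Vowel harmony: no change.
So the correct form is fvakrik, option (B).
(C) efvakrik is wrong: it uses singular instead of plural for number.
(A) fsesvakrik is wrong: it uses genitive instead of locative for case.

B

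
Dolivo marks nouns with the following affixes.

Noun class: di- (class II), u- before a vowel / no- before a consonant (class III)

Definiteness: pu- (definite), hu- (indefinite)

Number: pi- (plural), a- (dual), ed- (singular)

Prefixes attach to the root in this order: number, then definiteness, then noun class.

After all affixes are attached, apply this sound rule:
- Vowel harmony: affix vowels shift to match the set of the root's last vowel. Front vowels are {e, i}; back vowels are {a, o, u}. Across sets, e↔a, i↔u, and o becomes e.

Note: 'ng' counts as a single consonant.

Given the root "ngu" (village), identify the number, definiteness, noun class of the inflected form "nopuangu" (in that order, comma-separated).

Segment: no-pu-a-ngu.
number: a- → dual.
definiteness: pu- → definite.
noun class: u/no- → class III.

dual, definite, class III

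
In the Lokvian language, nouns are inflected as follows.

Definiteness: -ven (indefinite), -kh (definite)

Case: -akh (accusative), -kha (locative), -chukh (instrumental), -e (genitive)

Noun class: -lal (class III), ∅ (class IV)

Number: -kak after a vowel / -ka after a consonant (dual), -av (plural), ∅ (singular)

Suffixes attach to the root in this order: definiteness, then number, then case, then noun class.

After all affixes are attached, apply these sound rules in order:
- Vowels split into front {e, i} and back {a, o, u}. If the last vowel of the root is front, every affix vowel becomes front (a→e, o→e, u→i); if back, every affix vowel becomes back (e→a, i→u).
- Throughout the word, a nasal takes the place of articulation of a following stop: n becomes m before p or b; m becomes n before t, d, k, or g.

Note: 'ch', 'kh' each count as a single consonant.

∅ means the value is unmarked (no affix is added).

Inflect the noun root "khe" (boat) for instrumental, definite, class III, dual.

khekhkechikhlel

Attach definiteness definite -kh → khekh.
Attach number dual -ka (after consonant 'kh') → khekhka.
Attach case instrumental -chukh → khekhkachukh.
Attach noun class class III -lal → khekhkachukhlal.
Apply vowel harmony: khekhkachukhlal → khekhkechikhlel.
Nasal assimilation: no change.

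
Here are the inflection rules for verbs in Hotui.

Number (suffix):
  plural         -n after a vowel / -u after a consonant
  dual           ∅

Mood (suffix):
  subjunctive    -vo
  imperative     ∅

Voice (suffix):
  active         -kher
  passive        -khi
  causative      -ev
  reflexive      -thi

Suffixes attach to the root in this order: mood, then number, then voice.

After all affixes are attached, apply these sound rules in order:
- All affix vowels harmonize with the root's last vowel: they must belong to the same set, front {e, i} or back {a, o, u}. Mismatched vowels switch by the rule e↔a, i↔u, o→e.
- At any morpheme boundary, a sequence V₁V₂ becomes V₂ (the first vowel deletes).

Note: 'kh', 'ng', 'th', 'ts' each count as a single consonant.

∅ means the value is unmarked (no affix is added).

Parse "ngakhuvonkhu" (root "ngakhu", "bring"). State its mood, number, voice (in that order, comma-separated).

Segment: ngakhu-vo-n-khi.
mood: -vo → subjunctive.
number: -n/u → plural.
voice: -khi → passive.

subjunctive, plural, passive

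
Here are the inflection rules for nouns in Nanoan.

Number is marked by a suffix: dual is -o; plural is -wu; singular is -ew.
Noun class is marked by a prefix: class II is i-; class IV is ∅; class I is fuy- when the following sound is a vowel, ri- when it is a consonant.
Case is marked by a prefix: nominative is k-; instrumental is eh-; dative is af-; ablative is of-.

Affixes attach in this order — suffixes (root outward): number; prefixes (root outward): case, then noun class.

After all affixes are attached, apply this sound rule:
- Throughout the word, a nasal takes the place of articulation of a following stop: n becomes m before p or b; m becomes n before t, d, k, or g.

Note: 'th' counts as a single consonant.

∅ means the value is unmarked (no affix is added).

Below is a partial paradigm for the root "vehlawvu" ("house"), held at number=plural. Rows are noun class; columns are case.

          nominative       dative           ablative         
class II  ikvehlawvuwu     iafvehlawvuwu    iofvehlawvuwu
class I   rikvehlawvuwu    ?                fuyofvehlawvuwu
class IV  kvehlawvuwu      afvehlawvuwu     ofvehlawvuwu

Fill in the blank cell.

fuyafvehlawvuwu

Attach case dative af- → afvehlawvu.
Attach noun class class I fuy- (before vowel 'a') → fuyafvehlawvu.
Attach number plural -wu → fuyafvehlawvuwu.
Nasal assimilation: no change.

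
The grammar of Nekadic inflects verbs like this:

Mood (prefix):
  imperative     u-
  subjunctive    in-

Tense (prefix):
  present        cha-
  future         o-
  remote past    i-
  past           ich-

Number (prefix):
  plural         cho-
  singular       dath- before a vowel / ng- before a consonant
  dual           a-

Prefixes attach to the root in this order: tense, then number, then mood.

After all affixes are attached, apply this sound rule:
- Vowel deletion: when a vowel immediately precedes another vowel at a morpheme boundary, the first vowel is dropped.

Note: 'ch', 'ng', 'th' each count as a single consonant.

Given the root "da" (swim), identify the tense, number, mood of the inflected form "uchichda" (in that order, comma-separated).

Segment: u-cho-ich-da.
tense: ich- → past.
number: cho- → plural.
mood: u- → imperative.

past, plural, imperative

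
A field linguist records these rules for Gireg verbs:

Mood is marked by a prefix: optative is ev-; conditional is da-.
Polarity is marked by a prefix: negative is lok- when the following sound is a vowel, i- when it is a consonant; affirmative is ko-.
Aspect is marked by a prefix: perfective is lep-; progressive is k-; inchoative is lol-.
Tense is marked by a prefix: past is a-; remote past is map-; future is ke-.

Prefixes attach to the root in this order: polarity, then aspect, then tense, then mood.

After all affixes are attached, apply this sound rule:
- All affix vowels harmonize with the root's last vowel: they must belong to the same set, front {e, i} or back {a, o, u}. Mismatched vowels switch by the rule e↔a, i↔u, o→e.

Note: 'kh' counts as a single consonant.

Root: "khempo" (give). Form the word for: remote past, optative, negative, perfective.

avmaplapukhempo

Attach polarity negative i- (before consonant 'kh') → ikhempo.
Attach aspect perfective lep- → lepikhempo.
Attach tense remote past map- → maplepikhempo.
Attach mood optative ev- → evmaplepikhempo.
Apply vowel harmony: evmaplepikhempo → avmaplapukhempo.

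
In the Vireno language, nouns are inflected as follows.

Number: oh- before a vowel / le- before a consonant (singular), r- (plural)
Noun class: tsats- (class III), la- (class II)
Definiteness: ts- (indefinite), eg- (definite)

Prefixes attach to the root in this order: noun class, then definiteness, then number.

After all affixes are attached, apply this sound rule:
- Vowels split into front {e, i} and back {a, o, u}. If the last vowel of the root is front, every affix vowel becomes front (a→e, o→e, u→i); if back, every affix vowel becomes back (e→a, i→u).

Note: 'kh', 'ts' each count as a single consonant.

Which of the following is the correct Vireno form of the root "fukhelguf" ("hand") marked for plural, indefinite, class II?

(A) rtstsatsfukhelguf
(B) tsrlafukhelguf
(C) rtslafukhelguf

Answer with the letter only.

Attach noun class class II la- → lafukhelguf.
Attach definiteness indefinite ts- → tslafukhelguf.
Attach number plural r- → rtslafukhelguf.
Vowel harmony: no change.
So the correct form is rtslafukhelguf, option (C).
(A) rtstsatsfukhelguf is wrong: it uses class III instead of class II for noun class.
(B) tsrlafukhelguf is wrong: it has the affixes in the wrong order.

C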